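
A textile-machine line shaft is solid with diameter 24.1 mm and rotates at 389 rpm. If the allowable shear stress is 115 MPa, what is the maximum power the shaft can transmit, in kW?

J = πd⁴/32 = π(0.0241)⁴/32 = 3.312×10^-8 m⁴.
T_max = τ_allow·J/r = 1.15×10^8 × 3.312×10^-8 / 0.0120 = 316.1 N·m.
ω = 2π·389/60 = 40.74 rad/s, so P_max = T_max·ω = 1.288×10^4 W.

12.9 kW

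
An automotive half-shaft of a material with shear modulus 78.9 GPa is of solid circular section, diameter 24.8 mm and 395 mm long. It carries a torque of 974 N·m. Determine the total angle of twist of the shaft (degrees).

7.52°

J = πd⁴/32 = π(0.0248)⁴/32 = 3.714×10^-8 m⁴.
θ = T·L/(G·J) = 974.0 × 0.395 / (78.9×10⁹ × 3.714×10^-8) = 0.1313 rad.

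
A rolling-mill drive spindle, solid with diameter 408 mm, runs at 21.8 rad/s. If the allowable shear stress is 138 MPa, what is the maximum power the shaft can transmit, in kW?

J = πd⁴/32 = π(0.408)⁴/32 = 2.720×10^-3 m⁴.
T_max = τ_allow·J/r = 1.38×10^8 × 2.720×10^-3 / 0.204 = 1.840e6 N·m.
ω = 21.8 rad/s, so P_max = T_max·ω = 4.012×10^7 W.

40100 kW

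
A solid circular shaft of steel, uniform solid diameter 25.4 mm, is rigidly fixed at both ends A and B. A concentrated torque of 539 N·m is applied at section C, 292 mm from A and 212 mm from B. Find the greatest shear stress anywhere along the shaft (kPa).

97100 kPa

With uniform GJ and both ends fixed, compatibility θ_AC = θ_CB gives T_A·a = T_B·b, together with T_A + T_B = T₀.
T_A = T₀·b/(a+b) = 539.0·212/504.0 = 226.7 N·m; T_B = 312.3 N·m.
τ in each portion: τ_AC = 7.05×10^7 Pa, τ_CB = 9.71×10^7 Pa; maximum is in CB.
τ_max = T_CB·r/J = 312.3·0.0127/4.09×10^-8 = 9.705×10^7 Pa.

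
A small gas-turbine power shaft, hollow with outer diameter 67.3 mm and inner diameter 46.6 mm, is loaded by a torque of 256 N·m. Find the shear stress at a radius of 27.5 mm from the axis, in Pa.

J = π(d_o⁴ − d_i⁴)/32 = π(0.0673⁴ − 0.0466⁴)/32 = 1.551×10^-6 m⁴.
Shear stress varies linearly with radius: τ = T·r/J = 256.0 × 0.0275 / 1.551×10^-6 = 4.539×10^6 Pa.

4.54e6 Pa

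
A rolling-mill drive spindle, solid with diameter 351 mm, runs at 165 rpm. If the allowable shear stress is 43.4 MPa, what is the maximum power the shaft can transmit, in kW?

J = πd⁴/32 = π(0.351)⁴/32 = 1.490×10^-3 m⁴.
T_max = τ_allow·J/r = 4.34×10^7 × 1.490×10^-3 / 0.175 = 368500 N·m.
ω = 2π·165/60 = 17.28 rad/s, so P_max = T_max·ω = 6.367×10^6 W.

6370 kW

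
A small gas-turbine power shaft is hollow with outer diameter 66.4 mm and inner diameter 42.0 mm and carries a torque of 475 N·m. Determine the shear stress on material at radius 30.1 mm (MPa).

8.92 MPa

J = π(d_o⁴ − d_i⁴)/32 = π(0.0664⁴ − 0.0420⁴)/32 = 1.603×10^-6 m⁴.
Shear stress varies linearly with radius: τ = T·r/J = 475.0 × 0.0301 / 1.603×10^-6 = 8.920×10^6 Pa.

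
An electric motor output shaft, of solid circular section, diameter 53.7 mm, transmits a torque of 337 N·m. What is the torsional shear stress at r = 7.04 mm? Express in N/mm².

J = πd⁴/32 = π(0.0537)⁴/32 = 8.164×10^-7 m⁴.
Shear stress varies linearly with radius: τ = T·r/J = 337.0 × 0.00704 / 8.164×10^-7 = 2.906×10^6 Pa.

2.91 N/mm²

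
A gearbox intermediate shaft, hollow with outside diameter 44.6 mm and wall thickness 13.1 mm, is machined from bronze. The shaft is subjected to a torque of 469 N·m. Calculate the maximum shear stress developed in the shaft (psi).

4020 psi

J = π(d_o⁴ − d_i⁴)/32 = π(0.0446⁴ − 0.0184⁴)/32 = 3.772×10^-7 m⁴.
τ_max = T·r/J = 469.0 × 0.0223 / 3.772×10^-7 = 2.773×10^7 Pa.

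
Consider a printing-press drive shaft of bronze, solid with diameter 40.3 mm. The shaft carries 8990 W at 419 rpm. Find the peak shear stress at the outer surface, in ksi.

ω = 2π·419/60 = 43.88 rad/s, so T = P/ω = 8990 / 43.88 = 204.9 N·m.
J = πd⁴/32 = π(0.0403)⁴/32 = 2.590×10^-7 m⁴.
τ_max = T·r/J = 204.9 × 0.0201 / 2.590×10^-7 = 1.594×10^7 Pa.

2.31 ksi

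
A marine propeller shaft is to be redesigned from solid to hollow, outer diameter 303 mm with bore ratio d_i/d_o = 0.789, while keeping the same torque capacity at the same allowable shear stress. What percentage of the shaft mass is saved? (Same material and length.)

Equal τ_max and T ⇒ the solid shaft needs d_s³ = d_o³(1−k⁴), so d_s = 303·(1−0.789⁴)^(1/3) = 257.3 mm.
Area ratio A_h/A_s = d_o²(1−k²)/d_s² = (1−k²)/(1−k⁴)^(2/3) = 0.5234.
Mass saving = 1 − 0.5234 = 47.7 %.

47.7 %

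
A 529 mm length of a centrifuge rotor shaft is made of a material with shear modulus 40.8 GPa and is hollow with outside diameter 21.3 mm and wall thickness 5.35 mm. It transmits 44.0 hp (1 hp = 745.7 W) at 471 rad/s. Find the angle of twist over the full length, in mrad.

47.6 mrad

ω = 471 rad/s, so T = P/ω = 44.0×745.7 / 471.0 = 69.66 N·m.
J = π(d_o⁴ − d_i⁴)/32 = π(0.0213⁴ − 0.0106⁴)/32 = 1.897×10^-8 m⁴.
θ = T·L/(G·J) = 69.66 × 0.529 / (40.8×10⁹ × 1.897×10^-8) = 0.04762 rad.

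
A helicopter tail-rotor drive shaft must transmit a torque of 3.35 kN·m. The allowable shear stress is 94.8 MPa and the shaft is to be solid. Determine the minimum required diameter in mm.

56.5 mm

For a solid shaft τ_max = 16T/(πd³), so d = (16T/(π τ_allow))^(1/3) = (16·3350/(π·9.48×10^7))^(1/3) = 0.05646 m.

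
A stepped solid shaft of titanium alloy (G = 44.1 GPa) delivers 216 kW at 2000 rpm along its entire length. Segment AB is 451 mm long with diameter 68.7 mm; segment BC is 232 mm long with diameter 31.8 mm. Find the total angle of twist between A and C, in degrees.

3.37°

ω = 2π·2000/60 = 209.4 rad/s, so T = P/ω = 216×10³ / 209.4 = 1031 N·m.
J_AB = π(0.0687)⁴/32 = 2.19×10^-6 m⁴; J_BC = π(0.0318)⁴/32 = 1.00×10^-7 m⁴.
θ = (T/G)·Σ L_i/J_i = (1031/44.1×10⁹)·(0.451/2.19×10^-6 + 0.232/1.00×10^-7) = 0.05887 rad.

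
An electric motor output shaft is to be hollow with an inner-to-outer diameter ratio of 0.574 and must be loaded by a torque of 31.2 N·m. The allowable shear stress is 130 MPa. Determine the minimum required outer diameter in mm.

11.1 mm

For a hollow shaft with d_i/d_o = 0.574: τ_max = 16T/(π d_o³ (1−k⁴)), so d_o = [16T/(π τ_allow (1−k⁴))]^(1/3) = [16·31.20/(π·1.30×10^8·0.8914)]^(1/3) = 0.01111 m.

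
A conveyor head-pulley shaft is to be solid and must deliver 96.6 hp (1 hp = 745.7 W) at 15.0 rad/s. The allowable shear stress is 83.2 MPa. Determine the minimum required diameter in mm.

66.5 mm

ω = 15.0 rad/s, so T = P/ω = 96.6×745.7 / 15.00 = 4802 N·m.
For a solid shaft τ_max = 16T/(πd³), so d = (16T/(π τ_allow))^(1/3) = (16·4802/(π·8.32×10^7))^(1/3) = 0.06649 m.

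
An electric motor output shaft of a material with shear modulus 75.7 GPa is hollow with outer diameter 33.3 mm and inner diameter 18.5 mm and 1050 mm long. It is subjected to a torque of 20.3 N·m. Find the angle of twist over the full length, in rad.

0.00258 rad

J = π(d_o⁴ − d_i⁴)/32 = π(0.0333⁴ − 0.0185⁴)/32 = 1.092×10^-7 m⁴.
θ = T·L/(G·J) = 20.30 × 1.05 / (75.7×10⁹ × 1.092×10^-7) = 2.578×10^-3 rad.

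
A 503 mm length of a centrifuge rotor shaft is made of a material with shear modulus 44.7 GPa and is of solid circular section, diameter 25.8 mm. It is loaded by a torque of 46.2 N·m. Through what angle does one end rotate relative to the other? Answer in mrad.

J = πd⁴/32 = π(0.0258)⁴/32 = 4.350×10^-8 m⁴.
θ = T·L/(G·J) = 46.20 × 0.503 / (44.7×10⁹ × 4.350×10^-8) = 0.01195 rad.

12.0 mrad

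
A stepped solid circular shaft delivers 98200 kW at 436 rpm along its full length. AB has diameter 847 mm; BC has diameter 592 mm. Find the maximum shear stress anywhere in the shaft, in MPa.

52.8 MPa

ω = 2π·436/60 = 45.66 rad/s, so T = P/ω = 98200×10³ / 45.66 = 2.151e6 N·m.
Under the same torque, τ_max = 16T/(πd³) is largest where d is smallest — segment BC (d = 592 mm).
τ_max = 16·2.151e6/(π·(0.592)³) = 5.280×10^7 Pa.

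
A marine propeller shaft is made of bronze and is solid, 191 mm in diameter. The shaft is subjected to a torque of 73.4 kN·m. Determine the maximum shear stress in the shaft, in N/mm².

J = πd⁴/32 = π(0.191)⁴/32 = 1.307×10^-4 m⁴.
τ_max = T·r/J = 73400 × 0.0955 / 1.307×10^-4 = 5.365×10^7 Pa.

53.6 N/mm²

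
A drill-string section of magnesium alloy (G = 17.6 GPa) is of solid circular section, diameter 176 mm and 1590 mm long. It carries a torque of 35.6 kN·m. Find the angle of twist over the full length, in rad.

0.0341 rad

J = πd⁴/32 = π(0.176)⁴/32 = 9.420×10^-5 m⁴.
θ = T·L/(G·J) = 35600 × 1.59 / (17.6×10⁹ × 9.420×10^-5) = 0.03414 rad.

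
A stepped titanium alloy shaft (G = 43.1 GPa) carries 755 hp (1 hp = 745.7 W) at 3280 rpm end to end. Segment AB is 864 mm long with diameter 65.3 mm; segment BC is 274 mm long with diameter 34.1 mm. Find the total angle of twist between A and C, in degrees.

5.55°

ω = 2π·3280/60 = 343.5 rad/s, so T = P/ω = 755×745.7 / 343.5 = 1639 N·m.
J_AB = π(0.0653)⁴/32 = 1.79×10^-6 m⁴; J_BC = π(0.0341)⁴/32 = 1.33×10^-7 m⁴.
θ = (T/G)·Σ L_i/J_i = (1639/43.1×10⁹)·(0.864/1.79×10^-6 + 0.274/1.33×10^-7) = 0.09691 rad.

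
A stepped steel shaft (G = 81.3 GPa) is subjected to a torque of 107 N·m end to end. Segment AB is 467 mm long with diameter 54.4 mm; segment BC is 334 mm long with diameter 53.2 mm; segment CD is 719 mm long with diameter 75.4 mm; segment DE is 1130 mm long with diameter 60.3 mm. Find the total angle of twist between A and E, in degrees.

0.156°

J_AB = π(0.0544)⁴/32 = 8.60×10^-7 m⁴; J_BC = π(0.0532)⁴/32 = 7.86×10^-7 m⁴; J_CD = π(0.0754)⁴/32 = 3.17×10^-6 m⁴; J_DE = π(0.0603)⁴/32 = 1.30×10^-6 m⁴.
θ = (T/G)·Σ L_i/J_i = (107.0/81.3×10⁹)·(0.467/8.60×10^-7 + 0.334/7.86×10^-7 + 0.719/3.17×10^-6 + 1.13/1.30×10^-6) = 2.718×10^-3 rad.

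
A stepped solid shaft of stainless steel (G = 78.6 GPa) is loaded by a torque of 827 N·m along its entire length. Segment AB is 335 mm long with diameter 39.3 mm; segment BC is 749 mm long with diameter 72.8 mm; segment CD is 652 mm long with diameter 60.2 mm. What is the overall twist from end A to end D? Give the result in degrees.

J_AB = π(0.0393)⁴/32 = 2.34×10^-7 m⁴; J_BC = π(0.0728)⁴/32 = 2.76×10^-6 m⁴; J_CD = π(0.0602)⁴/32 = 1.29×10^-6 m⁴.
θ = (T/G)·Σ L_i/J_i = (827.0/78.6×10⁹)·(0.335/2.34×10^-7 + 0.749/2.76×10^-6 + 0.652/1.29×10^-6) = 0.02323 rad.

1.33°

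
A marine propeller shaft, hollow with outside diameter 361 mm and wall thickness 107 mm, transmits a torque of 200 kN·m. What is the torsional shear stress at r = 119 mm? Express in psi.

J = π(d_o⁴ − d_i⁴)/32 = π(0.361⁴ − 0.147⁴)/32 = 1.622×10^-3 m⁴.
Shear stress varies linearly with radius: τ = T·r/J = 200000 × 0.119 / 1.622×10^-3 = 1.468×10^7 Pa.

2130 psi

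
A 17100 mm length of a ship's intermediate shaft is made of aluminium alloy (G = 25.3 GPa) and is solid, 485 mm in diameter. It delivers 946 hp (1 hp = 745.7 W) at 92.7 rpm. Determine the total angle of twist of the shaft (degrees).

0.518°

ω = 2π·92.7/60 = 9.708 rad/s, so T = P/ω = 946×745.7 / 9.708 = 72670 N·m.
J = πd⁴/32 = π(0.485)⁴/32 = 5.432×10^-3 m⁴.
θ = T·L/(G·J) = 72670 × 17.1 / (25.3×10⁹ × 5.432×10^-3) = 9.042×10^-3 rad.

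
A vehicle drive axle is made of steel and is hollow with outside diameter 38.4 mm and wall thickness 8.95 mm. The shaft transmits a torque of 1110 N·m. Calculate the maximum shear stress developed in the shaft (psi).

J = π(d_o⁴ − d_i⁴)/32 = π(0.0384⁴ − 0.0205⁴)/32 = 1.961×10^-7 m⁴.
τ_max = T·r/J = 1110 × 0.0192 / 1.961×10^-7 = 1.087×10^8 Pa.

15800 psi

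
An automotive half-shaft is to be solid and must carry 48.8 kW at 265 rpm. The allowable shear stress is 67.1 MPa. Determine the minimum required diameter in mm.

51.1 mm

ω = 2π·265/60 = 27.75 rad/s, so T = P/ω = 48.8×10³ / 27.75 = 1759 N·m.
For a solid shaft τ_max = 16T/(πd³), so d = (16T/(π τ_allow))^(1/3) = (16·1759/(π·6.71×10^7))^(1/3) = 0.05111 m.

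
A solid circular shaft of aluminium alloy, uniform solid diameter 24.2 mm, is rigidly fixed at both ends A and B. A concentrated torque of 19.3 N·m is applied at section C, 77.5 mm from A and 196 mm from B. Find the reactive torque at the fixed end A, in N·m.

13.8 N·m

With uniform GJ and both ends fixed, compatibility θ_AC = θ_CB gives T_A·a = T_B·b, together with T_A + T_B = T₀.
T_A = T₀·b/(a+b) = 19.30·196/273.5 = 13.83 N·m; T_B = 5.469 N·m.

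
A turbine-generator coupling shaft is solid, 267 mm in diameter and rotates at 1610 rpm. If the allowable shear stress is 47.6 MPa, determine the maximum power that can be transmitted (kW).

J = πd⁴/32 = π(0.267)⁴/32 = 4.989×10^-4 m⁴.
T_max = τ_allow·J/r = 4.76×10^7 × 4.989×10^-4 / 0.134 = 177900 N·m.
ω = 2π·1610/60 = 168.6 rad/s, so P_max = T_max·ω = 2.999×10^7 W.

30000 kW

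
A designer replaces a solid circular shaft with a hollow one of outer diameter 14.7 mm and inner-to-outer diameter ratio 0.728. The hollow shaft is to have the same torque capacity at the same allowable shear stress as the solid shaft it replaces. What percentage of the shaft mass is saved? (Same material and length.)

41.4 %

Equal τ_max and T ⇒ the solid shaft needs d_s³ = d_o³(1−k⁴), so d_s = 14.7·(1−0.728⁴)^(1/3) = 13.17 mm.
Area ratio A_h/A_s = d_o²(1−k²)/d_s² = (1−k²)/(1−k⁴)^(2/3) = 0.5856.
Mass saving = 1 − 0.5856 = 41.4 %.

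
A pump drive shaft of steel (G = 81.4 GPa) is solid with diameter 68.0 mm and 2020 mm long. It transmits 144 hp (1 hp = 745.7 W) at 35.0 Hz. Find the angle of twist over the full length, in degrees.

0.331°

ω = 2π·35.0 = 219.9 rad/s, so T = P/ω = 144×745.7 / 219.9 = 488.3 N·m.
J = πd⁴/32 = π(0.0680)⁴/32 = 2.099×10^-6 m⁴.
θ = T·L/(G·J) = 488.3 × 2.02 / (81.4×10⁹ × 2.099×10^-6) = 5.773×10^-3 rad.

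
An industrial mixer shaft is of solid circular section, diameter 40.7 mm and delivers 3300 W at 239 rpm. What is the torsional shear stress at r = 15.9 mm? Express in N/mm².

7.78 N/mm²

ω = 2π·239/60 = 25.03 rad/s, so T = P/ω = 3300 / 25.03 = 131.9 N·m.
J = πd⁴/32 = π(0.0407)⁴/32 = 2.694×10^-7 m⁴.
Shear stress varies linearly with radius: τ = T·r/J = 131.9 × 0.0159 / 2.694×10^-7 = 7.782×10^6 Pa.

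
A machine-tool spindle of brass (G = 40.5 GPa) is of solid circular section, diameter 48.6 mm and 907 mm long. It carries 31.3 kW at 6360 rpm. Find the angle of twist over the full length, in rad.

0.00192 rad

ω = 2π·6360/60 = 666.0 rad/s, so T = P/ω = 31.3×10³ / 666.0 = 47.00 N·m.
J = πd⁴/32 = π(0.0486)⁴/32 = 5.477×10^-7 m⁴.
θ = T·L/(G·J) = 47.00 × 0.907 / (40.5×10⁹ × 5.477×10^-7) = 1.922×10^-3 rad.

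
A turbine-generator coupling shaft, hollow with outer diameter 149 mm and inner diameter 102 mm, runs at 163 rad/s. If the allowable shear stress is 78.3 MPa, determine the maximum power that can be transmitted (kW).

6470 kW

J = π(d_o⁴ − d_i⁴)/32 = π(0.149⁴ − 0.102⁴)/32 = 3.776×10^-5 m⁴.
T_max = τ_allow·J/r = 7.83×10^7 × 3.776×10^-5 / 0.0745 = 39690 N·m.
ω = 163 rad/s, so P_max = T_max·ω = 6.469×10^6 W.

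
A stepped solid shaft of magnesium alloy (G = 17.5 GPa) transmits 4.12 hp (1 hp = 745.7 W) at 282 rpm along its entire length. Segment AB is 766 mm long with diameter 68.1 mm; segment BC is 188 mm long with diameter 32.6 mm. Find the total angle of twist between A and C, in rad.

0.0122 rad

ω = 2π·282/60 = 29.53 rad/s, so T = P/ω = 4.12×745.7 / 29.53 = 104.0 N·m.
J_AB = π(0.0681)⁴/32 = 2.11×10^-6 m⁴; J_BC = π(0.0326)⁴/32 = 1.11×10^-7 m⁴.
θ = (T/G)·Σ L_i/J_i = (104.0/17.5×10⁹)·(0.766/2.11×10^-6 + 0.188/1.11×10^-7) = 0.01224 rad.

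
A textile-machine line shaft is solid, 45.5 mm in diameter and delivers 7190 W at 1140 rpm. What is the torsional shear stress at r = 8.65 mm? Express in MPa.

1.24 MPa

ω = 2π·1140/60 = 119.4 rad/s, so T = P/ω = 7190 / 119.4 = 60.23 N·m.
J = πd⁴/32 = π(0.0455)⁴/32 = 4.208×10^-7 m⁴.
Shear stress varies linearly with radius: τ = T·r/J = 60.23 × 0.00865 / 4.208×10^-7 = 1.238×10^6 Pa.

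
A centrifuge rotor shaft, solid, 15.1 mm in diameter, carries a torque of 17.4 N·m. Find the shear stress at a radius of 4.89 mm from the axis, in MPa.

16.7 MPa

J = πd⁴/32 = π(0.0151)⁴/32 = 5.104×10^-9 m⁴.
Shear stress varies linearly with radius: τ = T·r/J = 17.40 × 0.00489 / 5.104×10^-9 = 1.667×10^7 Pa.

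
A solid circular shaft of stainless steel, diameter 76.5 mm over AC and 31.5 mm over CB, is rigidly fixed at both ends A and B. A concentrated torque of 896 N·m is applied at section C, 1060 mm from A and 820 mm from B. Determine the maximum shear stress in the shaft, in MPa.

Compatibility: T_A·a/J_AC = T_B·b/J_CB with T_A + T_B = T₀.
J_AC = 3.36×10^-6 m⁴, J_CB = 9.67×10^-8 m⁴, so T_A = T₀·(J_AC/a)/((J_AC/a)+(J_CB/b)) = 863.9 N·m, T_B = 32.10 N·m.
τ in each portion: τ_AC = 9.83×10^6 Pa, τ_CB = 5.23×10^6 Pa; maximum is in AC.
τ_max = T_AC·r/J = 863.9·0.0382/3.36×10^-6 = 9.828×10^6 Pa.

9.83 MPa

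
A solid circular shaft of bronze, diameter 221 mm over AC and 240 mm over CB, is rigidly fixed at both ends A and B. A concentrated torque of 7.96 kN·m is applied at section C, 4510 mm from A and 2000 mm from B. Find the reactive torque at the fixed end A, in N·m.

1920 N·m

Compatibility: T_A·a/J_AC = T_B·b/J_CB with T_A + T_B = T₀.
J_AC = 2.34×10^-4 m⁴, J_CB = 3.26×10^-4 m⁴, so T_A = T₀·(J_AC/a)/((J_AC/a)+(J_CB/b)) = 1924 N·m, T_B = 6036 N·m.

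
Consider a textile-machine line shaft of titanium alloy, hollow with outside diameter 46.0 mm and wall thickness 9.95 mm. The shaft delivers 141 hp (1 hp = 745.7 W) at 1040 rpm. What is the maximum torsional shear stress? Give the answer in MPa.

56.4 MPa

ω = 2π·1040/60 = 108.9 rad/s, so T = P/ω = 141×745.7 / 108.9 = 965.4 N·m.
J = π(d_o⁴ − d_i⁴)/32 = π(0.0460⁴ − 0.0261⁴)/32 = 3.940×10^-7 m⁴.
τ_max = T·r/J = 965.4 × 0.0230 / 3.940×10^-7 = 5.636×10^7 Pa.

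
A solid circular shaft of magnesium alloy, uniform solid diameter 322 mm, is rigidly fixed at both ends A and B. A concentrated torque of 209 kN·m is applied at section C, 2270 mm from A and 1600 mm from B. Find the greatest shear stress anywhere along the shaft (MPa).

With uniform GJ and both ends fixed, compatibility θ_AC = θ_CB gives T_A·a = T_B·b, together with T_A + T_B = T₀.
T_A = T₀·b/(a+b) = 209000·1600/3870 = 86410 N·m; T_B = 122600 N·m.
τ in each portion: τ_AC = 1.32×10^7 Pa, τ_CB = 1.87×10^7 Pa; maximum is in CB.
τ_max = T_CB·r/J = 122600·0.161/1.06×10^-3 = 1.870×10^7 Pa.

18.7 MPa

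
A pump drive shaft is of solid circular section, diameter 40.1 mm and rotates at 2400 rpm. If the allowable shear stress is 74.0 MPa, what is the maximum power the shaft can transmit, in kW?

J = πd⁴/32 = π(0.0401)⁴/32 = 2.539×10^-7 m⁴.
T_max = τ_allow·J/r = 7.40×10^7 × 2.539×10^-7 / 0.0201 = 936.9 N·m.
ω = 2π·2400/60 = 251.3 rad/s, so P_max = T_max·ω = 2.355×10^5 W.

235 kW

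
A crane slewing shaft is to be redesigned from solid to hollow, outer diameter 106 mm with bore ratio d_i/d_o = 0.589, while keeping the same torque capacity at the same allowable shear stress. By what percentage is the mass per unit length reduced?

Equal τ_max and T ⇒ the solid shaft needs d_s³ = d_o³(1−k⁴), so d_s = 106·(1−0.589⁴)^(1/3) = 101.6 mm.
Area ratio A_h/A_s = d_o²(1−k²)/d_s² = (1−k²)/(1−k⁴)^(2/3) = 0.7114.
Mass saving = 1 − 0.7114 = 28.9 %.

28.9 %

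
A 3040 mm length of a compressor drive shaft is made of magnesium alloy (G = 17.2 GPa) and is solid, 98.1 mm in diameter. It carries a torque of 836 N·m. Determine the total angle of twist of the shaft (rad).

0.0163 rad

J = πd⁴/32 = π(0.0981)⁴/32 = 9.092×10^-6 m⁴.
θ = T·L/(G·J) = 836.0 × 3.04 / (17.2×10⁹ × 9.092×10^-6) = 0.01625 rad.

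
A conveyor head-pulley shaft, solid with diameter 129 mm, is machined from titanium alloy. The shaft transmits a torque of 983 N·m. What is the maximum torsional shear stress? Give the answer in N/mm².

J = πd⁴/32 = π(0.129)⁴/32 = 2.719×10^-5 m⁴.
τ_max = T·r/J = 983.0 × 0.0645 / 2.719×10^-5 = 2.332×10^6 Pa.

2.33 N/mm²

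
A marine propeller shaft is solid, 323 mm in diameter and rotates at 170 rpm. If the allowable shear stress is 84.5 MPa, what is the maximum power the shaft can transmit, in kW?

J = πd⁴/32 = π(0.323)⁴/32 = 1.069×10^-3 m⁴.
T_max = τ_allow·J/r = 8.45×10^7 × 1.069×10^-3 / 0.162 = 559100 N·m.
ω = 2π·170/60 = 17.80 rad/s, so P_max = T_max·ω = 9.953×10^6 W.

9950 kW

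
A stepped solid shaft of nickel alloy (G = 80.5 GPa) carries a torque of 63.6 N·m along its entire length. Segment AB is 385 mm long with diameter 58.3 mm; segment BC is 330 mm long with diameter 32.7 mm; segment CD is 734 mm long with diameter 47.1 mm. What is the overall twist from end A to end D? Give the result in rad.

J_AB = π(0.0583)⁴/32 = 1.13×10^-6 m⁴; J_BC = π(0.0327)⁴/32 = 1.12×10^-7 m⁴; J_CD = π(0.0471)⁴/32 = 4.83×10^-7 m⁴.
θ = (T/G)·Σ L_i/J_i = (63.60/80.5×10⁹)·(0.385/1.13×10^-6 + 0.330/1.12×10^-7 + 0.734/4.83×10^-7) = 3.791×10^-3 rad.

0.00379 rad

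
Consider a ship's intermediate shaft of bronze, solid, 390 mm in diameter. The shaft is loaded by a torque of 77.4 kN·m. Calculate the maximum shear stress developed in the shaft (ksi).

0.964 ksi

J = πd⁴/32 = π(0.390)⁴/32 = 2.271×10^-3 m⁴.
τ_max = T·r/J = 77400 × 0.195 / 2.271×10^-3 = 6.645×10^6 Pa.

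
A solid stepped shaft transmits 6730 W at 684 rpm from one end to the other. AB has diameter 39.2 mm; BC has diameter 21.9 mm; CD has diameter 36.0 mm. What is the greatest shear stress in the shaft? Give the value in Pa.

ω = 2π·684/60 = 71.63 rad/s, so T = P/ω = 6730 / 71.63 = 93.96 N·m.
Under the same torque, τ_max = 16T/(πd³) is largest where d is smallest — segment BC (d = 21.9 mm).
τ_max = 16·93.96/(π·(0.0219)³) = 4.556×10^7 Pa.

4.56e7 Pa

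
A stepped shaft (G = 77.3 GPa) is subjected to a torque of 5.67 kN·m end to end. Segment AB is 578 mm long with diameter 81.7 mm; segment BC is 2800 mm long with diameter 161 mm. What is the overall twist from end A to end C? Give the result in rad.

0.0128 rad

J_AB = π(0.0817)⁴/32 = 4.37×10^-6 m⁴; J_BC = π(0.161)⁴/32 = 6.60×10^-5 m⁴.
θ = (T/G)·Σ L_i/J_i = (5670/77.3×10⁹)·(0.578/4.37×10^-6 + 2.80/6.60×10^-5) = 0.01281 rad.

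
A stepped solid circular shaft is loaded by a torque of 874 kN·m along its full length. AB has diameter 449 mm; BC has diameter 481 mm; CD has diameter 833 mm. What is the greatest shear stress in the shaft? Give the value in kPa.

49200 kPa

Under the same torque, τ_max = 16T/(πd³) is largest where d is smallest — segment AB (d = 449 mm).
τ_max = 16·874000/(π·(0.449)³) = 4.917×10^7 Pa.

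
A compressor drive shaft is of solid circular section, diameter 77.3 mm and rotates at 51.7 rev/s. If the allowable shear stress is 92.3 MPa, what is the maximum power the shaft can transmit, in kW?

2720 kW

J = πd⁴/32 = π(0.0773)⁴/32 = 3.505×10^-6 m⁴.
T_max = τ_allow·J/r = 9.23×10^7 × 3.505×10^-6 / 0.0386 = 8371 N·m.
ω = 2π·51.7 = 324.8 rad/s, so P_max = T_max·ω = 2.719×10^6 W.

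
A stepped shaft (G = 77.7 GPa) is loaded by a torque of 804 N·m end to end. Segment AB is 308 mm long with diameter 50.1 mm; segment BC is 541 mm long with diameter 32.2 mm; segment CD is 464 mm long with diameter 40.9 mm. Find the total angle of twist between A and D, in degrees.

J_AB = π(0.0501)⁴/32 = 6.19×10^-7 m⁴; J_BC = π(0.0322)⁴/32 = 1.06×10^-7 m⁴; J_CD = π(0.0409)⁴/32 = 2.75×10^-7 m⁴.
θ = (T/G)·Σ L_i/J_i = (804.0/77.7×10⁹)·(0.308/6.19×10^-7 + 0.541/1.06×10^-7 + 0.464/2.75×10^-7) = 0.07567 rad.

4.34°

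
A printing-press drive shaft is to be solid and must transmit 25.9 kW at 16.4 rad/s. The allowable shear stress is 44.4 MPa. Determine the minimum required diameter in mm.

ω = 16.4 rad/s, so T = P/ω = 25.9×10³ / 16.40 = 1579 N·m.
For a solid shaft τ_max = 16T/(πd³), so d = (16T/(π τ_allow))^(1/3) = (16·1579/(π·4.44×10^7))^(1/3) = 0.05658 m.

56.6 mm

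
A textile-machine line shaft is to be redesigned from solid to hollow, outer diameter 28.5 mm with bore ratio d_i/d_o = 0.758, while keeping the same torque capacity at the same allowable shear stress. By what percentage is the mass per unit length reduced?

Equal τ_max and T ⇒ the solid shaft needs d_s³ = d_o³(1−k⁴), so d_s = 28.5·(1−0.758⁴)^(1/3) = 24.94 mm.
Area ratio A_h/A_s = d_o²(1−k²)/d_s² = (1−k²)/(1−k⁴)^(2/3) = 0.5557.
Mass saving = 1 − 0.5557 = 44.4 %.

44.4 %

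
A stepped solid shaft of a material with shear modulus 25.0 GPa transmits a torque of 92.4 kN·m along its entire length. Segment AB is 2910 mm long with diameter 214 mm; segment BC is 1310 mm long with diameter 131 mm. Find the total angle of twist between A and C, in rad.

J_AB = π(0.214)⁴/32 = 2.06×10^-4 m⁴; J_BC = π(0.131)⁴/32 = 2.89×10^-5 m⁴.
θ = (T/G)·Σ L_i/J_i = (92400/25.0×10⁹)·(2.91/2.06×10^-4 + 1.31/2.89×10^-5) = 0.2197 rad.

0.220 rad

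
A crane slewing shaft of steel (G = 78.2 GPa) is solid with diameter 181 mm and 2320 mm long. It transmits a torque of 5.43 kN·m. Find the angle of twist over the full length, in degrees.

0.0876°

J = πd⁴/32 = π(0.181)⁴/32 = 1.054×10^-4 m⁴.
θ = T·L/(G·J) = 5430 × 2.32 / (78.2×10⁹ × 1.054×10^-4) = 1.529×10^-3 rad.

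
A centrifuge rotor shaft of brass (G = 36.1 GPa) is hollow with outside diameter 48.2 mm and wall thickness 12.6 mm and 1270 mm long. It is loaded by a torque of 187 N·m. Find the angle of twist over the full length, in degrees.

0.750°

J = π(d_o⁴ − d_i⁴)/32 = π(0.0482⁴ − 0.0230⁴)/32 = 5.024×10^-7 m⁴.
θ = T·L/(G·J) = 187.0 × 1.27 / (36.1×10⁹ × 5.024×10^-7) = 0.01309 rad.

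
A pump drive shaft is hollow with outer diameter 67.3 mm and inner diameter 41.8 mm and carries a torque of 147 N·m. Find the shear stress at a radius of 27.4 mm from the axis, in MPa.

J = π(d_o⁴ − d_i⁴)/32 = π(0.0673⁴ − 0.0418⁴)/32 = 1.714×10^-6 m⁴.
Shear stress varies linearly with radius: τ = T·r/J = 147.0 × 0.0274 / 1.714×10^-6 = 2.350×10^6 Pa.

2.35 MPa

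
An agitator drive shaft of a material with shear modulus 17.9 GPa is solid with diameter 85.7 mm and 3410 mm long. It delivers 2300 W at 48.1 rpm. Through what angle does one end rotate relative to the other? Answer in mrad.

ω = 2π·48.1/60 = 5.037 rad/s, so T = P/ω = 2300 / 5.037 = 456.6 N·m.
J = πd⁴/32 = π(0.0857)⁴/32 = 5.296×10^-6 m⁴.
θ = T·L/(G·J) = 456.6 × 3.41 / (17.9×10⁹ × 5.296×10^-6) = 0.01643 rad.

16.4 mrad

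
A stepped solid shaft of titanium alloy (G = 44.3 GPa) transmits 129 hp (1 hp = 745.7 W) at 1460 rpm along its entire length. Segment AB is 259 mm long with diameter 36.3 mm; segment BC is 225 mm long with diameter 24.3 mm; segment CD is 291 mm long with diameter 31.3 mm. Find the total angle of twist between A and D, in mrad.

159 mrad

ω = 2π·1460/60 = 152.9 rad/s, so T = P/ω = 129×745.7 / 152.9 = 629.2 N·m.
J_AB = π(0.0363)⁴/32 = 1.70×10^-7 m⁴; J_BC = π(0.0243)⁴/32 = 3.42×10^-8 m⁴; J_CD = π(0.0313)⁴/32 = 9.42×10^-8 m⁴.
θ = (T/G)·Σ L_i/J_i = (629.2/44.3×10⁹)·(0.259/1.70×10^-7 + 0.225/3.42×10^-8 + 0.291/9.42×10^-8) = 0.1588 rad.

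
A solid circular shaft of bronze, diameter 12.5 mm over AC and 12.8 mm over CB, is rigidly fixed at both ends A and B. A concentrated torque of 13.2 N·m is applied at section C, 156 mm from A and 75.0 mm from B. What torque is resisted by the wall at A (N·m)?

4.02 N·m

Compatibility: T_A·a/J_AC = T_B·b/J_CB with T_A + T_B = T₀.
J_AC = 2.40×10^-9 m⁴, J_CB = 2.64×10^-9 m⁴, so T_A = T₀·(J_AC/a)/((J_AC/a)+(J_CB/b)) = 4.016 N·m, T_B = 9.184 N·m.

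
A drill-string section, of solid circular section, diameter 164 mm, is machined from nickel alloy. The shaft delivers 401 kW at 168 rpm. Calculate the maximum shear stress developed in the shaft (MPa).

ω = 2π·168/60 = 17.59 rad/s, so T = P/ω = 401×10³ / 17.59 = 22790 N·m.
J = πd⁴/32 = π(0.164)⁴/32 = 7.102×10^-5 m⁴.
τ_max = T·r/J = 22790 × 0.0820 / 7.102×10^-5 = 2.632×10^7 Pa.

26.3 MPa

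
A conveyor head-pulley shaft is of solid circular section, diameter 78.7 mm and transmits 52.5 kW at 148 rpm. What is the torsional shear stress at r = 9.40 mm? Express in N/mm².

8.45 N/mm²

ω = 2π·148/60 = 15.50 rad/s, so T = P/ω = 52.5×10³ / 15.50 = 3387 N·m.
J = πd⁴/32 = π(0.0787)⁴/32 = 3.766×10^-6 m⁴.
Shear stress varies linearly with radius: τ = T·r/J = 3387 × 0.00940 / 3.766×10^-6 = 8.455×10^6 Pa.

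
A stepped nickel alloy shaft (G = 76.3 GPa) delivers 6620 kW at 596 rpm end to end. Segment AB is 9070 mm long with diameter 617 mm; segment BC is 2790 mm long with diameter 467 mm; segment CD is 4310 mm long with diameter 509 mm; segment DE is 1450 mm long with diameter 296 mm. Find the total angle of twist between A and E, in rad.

0.00530 rad

ω = 2π·596/60 = 62.41 rad/s, so T = P/ω = 6620×10³ / 62.41 = 106100 N·m.
J_AB = π(0.617)⁴/32 = 0.0142 m⁴; J_BC = π(0.467)⁴/32 = 4.67×10^-3 m⁴; J_CD = π(0.509)⁴/32 = 6.59×10^-3 m⁴; J_DE = π(0.296)⁴/32 = 7.54×10^-4 m⁴.
θ = (T/G)·Σ L_i/J_i = (106100/76.3×10⁹)·(9.07/0.0142 + 2.79/4.67×10^-3 + 4.31/6.59×10^-3 + 1.45/7.54×10^-4) = 5.301×10^-3 rad.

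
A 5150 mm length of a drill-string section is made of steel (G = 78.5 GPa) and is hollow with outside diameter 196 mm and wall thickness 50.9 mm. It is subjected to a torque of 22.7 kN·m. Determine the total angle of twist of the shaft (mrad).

10.9 mrad

J = π(d_o⁴ − d_i⁴)/32 = π(0.196⁴ − 0.0942⁴)/32 = 1.372×10^-4 m⁴.
θ = T·L/(G·J) = 22700 × 5.15 / (78.5×10⁹ × 1.372×10^-4) = 0.01086 rad.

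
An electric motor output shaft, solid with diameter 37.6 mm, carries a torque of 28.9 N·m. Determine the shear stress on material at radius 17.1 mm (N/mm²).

J = πd⁴/32 = π(0.0376)⁴/32 = 1.962×10^-7 m⁴.
Shear stress varies linearly with radius: τ = T·r/J = 28.90 × 0.0171 / 1.962×10^-7 = 2.519×10^6 Pa.

2.52 N/mm²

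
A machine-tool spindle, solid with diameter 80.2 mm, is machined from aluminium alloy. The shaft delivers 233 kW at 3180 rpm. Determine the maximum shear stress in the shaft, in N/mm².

ω = 2π·3180/60 = 333.0 rad/s, so T = P/ω = 233×10³ / 333.0 = 699.7 N·m.
J = πd⁴/32 = π(0.0802)⁴/32 = 4.062×10^-6 m⁴.
τ_max = T·r/J = 699.7 × 0.0401 / 4.062×10^-6 = 6.908×10^6 Pa.

6.91 N/mm²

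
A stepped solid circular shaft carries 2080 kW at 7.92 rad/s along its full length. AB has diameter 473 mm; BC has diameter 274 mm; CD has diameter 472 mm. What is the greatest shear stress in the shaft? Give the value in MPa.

65.0 MPa

ω = 7.92 rad/s, so T = P/ω = 2080×10³ / 7.920 = 262600 N·m.
Under the same torque, τ_max = 16T/(πd³) is largest where d is smallest — segment BC (d = 274 mm).
τ_max = 16·262600/(π·(0.274)³) = 6.502×10^7 Pa.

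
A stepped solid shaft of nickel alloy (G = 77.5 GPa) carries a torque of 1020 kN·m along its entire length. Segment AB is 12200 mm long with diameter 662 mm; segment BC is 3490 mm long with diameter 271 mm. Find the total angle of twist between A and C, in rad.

0.0953 rad

J_AB = π(0.662)⁴/32 = 0.0189 m⁴; J_BC = π(0.271)⁴/32 = 5.30×10^-4 m⁴.
θ = (T/G)·Σ L_i/J_i = (1.020e6/77.5×10⁹)·(12.2/0.0189 + 3.49/5.30×10^-4) = 0.09526 rad.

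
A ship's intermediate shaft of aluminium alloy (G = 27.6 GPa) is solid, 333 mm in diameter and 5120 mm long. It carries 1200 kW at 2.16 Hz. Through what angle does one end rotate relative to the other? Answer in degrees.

ω = 2π·2.16 = 13.57 rad/s, so T = P/ω = 1200×10³ / 13.57 = 88420 N·m.
J = πd⁴/32 = π(0.333)⁴/32 = 1.207×10^-3 m⁴.
θ = T·L/(G·J) = 88420 × 5.12 / (27.6×10⁹ × 1.207×10^-3) = 0.01359 rad.

0.778°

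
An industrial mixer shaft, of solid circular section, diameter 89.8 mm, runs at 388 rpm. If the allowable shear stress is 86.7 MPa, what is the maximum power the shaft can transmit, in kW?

501 kW

J = πd⁴/32 = π(0.0898)⁴/32 = 6.384×10^-6 m⁴.
T_max = τ_allow·J/r = 8.67×10^7 × 6.384×10^-6 / 0.0449 = 12330 N·m.
ω = 2π·388/60 = 40.63 rad/s, so P_max = T_max·ω = 5.009×10^5 W.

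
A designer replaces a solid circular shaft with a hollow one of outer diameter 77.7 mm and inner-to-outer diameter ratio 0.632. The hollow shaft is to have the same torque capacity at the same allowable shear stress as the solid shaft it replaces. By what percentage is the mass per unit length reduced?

Equal τ_max and T ⇒ the solid shaft needs d_s³ = d_o³(1−k⁴), so d_s = 77.7·(1−0.632⁴)^(1/3) = 73.33 mm.
Area ratio A_h/A_s = d_o²(1−k²)/d_s² = (1−k²)/(1−k⁴)^(2/3) = 0.6744.
Mass saving = 1 − 0.6744 = 32.6 %.

32.6 %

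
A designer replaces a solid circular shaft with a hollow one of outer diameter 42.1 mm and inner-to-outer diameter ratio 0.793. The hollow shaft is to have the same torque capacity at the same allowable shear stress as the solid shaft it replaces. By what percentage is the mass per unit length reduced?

48.1 %

Equal τ_max and T ⇒ the solid shaft needs d_s³ = d_o³(1−k⁴), so d_s = 42.1·(1−0.793⁴)^(1/3) = 35.60 mm.
Area ratio A_h/A_s = d_o²(1−k²)/d_s² = (1−k²)/(1−k⁴)^(2/3) = 0.5191.
Mass saving = 1 − 0.5191 = 48.1 %.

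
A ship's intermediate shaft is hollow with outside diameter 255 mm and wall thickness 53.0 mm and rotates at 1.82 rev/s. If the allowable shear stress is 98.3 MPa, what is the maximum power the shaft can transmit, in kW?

3230 kW

J = π(d_o⁴ − d_i⁴)/32 = π(0.255⁴ − 0.149⁴)/32 = 3.667×10^-4 m⁴.
T_max = τ_allow·J/r = 9.83×10^7 × 3.667×10^-4 / 0.128 = 282700 N·m.
ω = 2π·1.82 = 11.44 rad/s, so P_max = T_max·ω = 3.233×10^6 W.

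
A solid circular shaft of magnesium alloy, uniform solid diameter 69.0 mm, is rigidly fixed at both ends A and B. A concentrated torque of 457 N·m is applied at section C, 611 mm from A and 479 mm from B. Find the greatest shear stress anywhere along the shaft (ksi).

0.576 ksi

With uniform GJ and both ends fixed, compatibility θ_AC = θ_CB gives T_A·a = T_B·b, together with T_A + T_B = T₀.
T_A = T₀·b/(a+b) = 457.0·479/1090 = 200.8 N·m; T_B = 256.2 N·m.
τ in each portion: τ_AC = 3.11×10^6 Pa, τ_CB = 3.97×10^6 Pa; maximum is in CB.
τ_max = T_CB·r/J = 256.2·0.0345/2.23×10^-6 = 3.971×10^6 Pa.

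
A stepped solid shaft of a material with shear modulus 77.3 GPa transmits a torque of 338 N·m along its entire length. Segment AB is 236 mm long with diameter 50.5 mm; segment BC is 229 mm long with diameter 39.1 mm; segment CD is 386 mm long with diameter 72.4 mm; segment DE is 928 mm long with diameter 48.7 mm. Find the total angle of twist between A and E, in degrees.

0.799°

J_AB = π(0.0505)⁴/32 = 6.39×10^-7 m⁴; J_BC = π(0.0391)⁴/32 = 2.29×10^-7 m⁴; J_CD = π(0.0724)⁴/32 = 2.70×10^-6 m⁴; J_DE = π(0.0487)⁴/32 = 5.52×10^-7 m⁴.
θ = (T/G)·Σ L_i/J_i = (338.0/77.3×10⁹)·(0.236/6.39×10^-7 + 0.229/2.29×10^-7 + 0.386/2.70×10^-6 + 0.928/5.52×10^-7) = 0.01395 rad.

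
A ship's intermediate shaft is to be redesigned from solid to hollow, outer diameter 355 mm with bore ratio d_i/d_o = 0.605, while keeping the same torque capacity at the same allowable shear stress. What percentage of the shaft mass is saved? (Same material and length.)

Equal τ_max and T ⇒ the solid shaft needs d_s³ = d_o³(1−k⁴), so d_s = 355·(1−0.605⁴)^(1/3) = 338.4 mm.
Area ratio A_h/A_s = d_o²(1−k²)/d_s² = (1−k²)/(1−k⁴)^(2/3) = 0.6978.
Mass saving = 1 − 0.6978 = 30.2 %.

30.2 %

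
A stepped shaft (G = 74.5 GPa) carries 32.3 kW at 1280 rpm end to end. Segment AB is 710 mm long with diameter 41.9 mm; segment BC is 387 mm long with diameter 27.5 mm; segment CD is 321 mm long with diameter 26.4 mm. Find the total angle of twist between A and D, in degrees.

ω = 2π·1280/60 = 134.0 rad/s, so T = P/ω = 32.3×10³ / 134.0 = 241.0 N·m.
J_AB = π(0.0419)⁴/32 = 3.03×10^-7 m⁴; J_BC = π(0.0275)⁴/32 = 5.61×10^-8 m⁴; J_CD = π(0.0264)⁴/32 = 4.77×10^-8 m⁴.
θ = (T/G)·Σ L_i/J_i = (241.0/74.5×10⁹)·(0.710/3.03×10^-7 + 0.387/5.61×10^-8 + 0.321/4.77×10^-8) = 0.05166 rad.

2.96°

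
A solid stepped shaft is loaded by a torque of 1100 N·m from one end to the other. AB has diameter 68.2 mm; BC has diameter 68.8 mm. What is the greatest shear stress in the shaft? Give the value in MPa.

Under the same torque, τ_max = 16T/(πd³) is largest where d is smallest — segment AB (d = 68.2 mm).
τ_max = 16·1100/(π·(0.0682)³) = 1.766×10^7 Pa.

17.7 MPa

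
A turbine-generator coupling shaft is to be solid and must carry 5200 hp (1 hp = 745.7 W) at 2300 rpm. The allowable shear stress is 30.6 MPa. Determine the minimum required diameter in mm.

ω = 2π·2300/60 = 240.9 rad/s, so T = P/ω = 5200×745.7 / 240.9 = 16100 N·m.
For a solid shaft τ_max = 16T/(πd³), so d = (16T/(π τ_allow))^(1/3) = (16·16100/(π·3.06×10^7))^(1/3) = 0.1389 m.

139 mm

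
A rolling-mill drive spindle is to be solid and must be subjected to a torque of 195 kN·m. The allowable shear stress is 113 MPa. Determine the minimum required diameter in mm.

206 mm

For a solid shaft τ_max = 16T/(πd³), so d = (16T/(π τ_allow))^(1/3) = (16·195000/(π·1.13×10^8))^(1/3) = 0.2064 m.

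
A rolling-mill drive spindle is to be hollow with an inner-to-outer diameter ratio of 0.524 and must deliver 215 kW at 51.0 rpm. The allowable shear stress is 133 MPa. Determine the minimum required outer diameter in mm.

ω = 2π·51.0/60 = 5.341 rad/s, so T = P/ω = 215×10³ / 5.341 = 40260 N·m.
For a hollow shaft with d_i/d_o = 0.524: τ_max = 16T/(π d_o³ (1−k⁴)), so d_o = [16T/(π τ_allow (1−k⁴))]^(1/3) = [16·40260/(π·1.33×10^8·0.9246)]^(1/3) = 0.1186 m.

119 mm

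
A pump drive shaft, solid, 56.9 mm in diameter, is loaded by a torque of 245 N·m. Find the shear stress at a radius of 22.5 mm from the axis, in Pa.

J = πd⁴/32 = π(0.0569)⁴/32 = 1.029×10^-6 m⁴.
Shear stress varies linearly with radius: τ = T·r/J = 245.0 × 0.0225 / 1.029×10^-6 = 5.357×10^6 Pa.

5.36e6 Pa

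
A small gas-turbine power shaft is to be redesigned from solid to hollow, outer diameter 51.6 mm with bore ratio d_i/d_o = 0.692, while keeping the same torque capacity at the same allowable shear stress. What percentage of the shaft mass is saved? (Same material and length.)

Equal τ_max and T ⇒ the solid shaft needs d_s³ = d_o³(1−k⁴), so d_s = 51.6·(1−0.692⁴)^(1/3) = 47.31 mm.
Area ratio A_h/A_s = d_o²(1−k²)/d_s² = (1−k²)/(1−k⁴)^(2/3) = 0.6200.
Mass saving = 1 − 0.6200 = 38.0 %.

38.0 %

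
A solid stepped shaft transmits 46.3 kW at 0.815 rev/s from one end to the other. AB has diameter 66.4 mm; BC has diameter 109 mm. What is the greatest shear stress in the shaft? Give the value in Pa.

1.57e8 Pa

ω = 2π·0.815 = 5.121 rad/s, so T = P/ω = 46.3×10³ / 5.121 = 9042 N·m.
Under the same torque, τ_max = 16T/(πd³) is largest where d is smallest — segment AB (d = 66.4 mm).
τ_max = 16·9042/(π·(0.0664)³) = 1.573×10^8 Pa.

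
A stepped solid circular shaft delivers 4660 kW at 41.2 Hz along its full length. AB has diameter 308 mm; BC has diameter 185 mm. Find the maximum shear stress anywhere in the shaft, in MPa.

14.5 MPa

ω = 2π·41.2 = 258.9 rad/s, so T = P/ω = 4660×10³ / 258.9 = 18000 N·m.
Under the same torque, τ_max = 16T/(πd³) is largest where d is smallest — segment BC (d = 185 mm).
τ_max = 16·18000/(π·(0.185)³) = 1.448×10^7 Pa.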